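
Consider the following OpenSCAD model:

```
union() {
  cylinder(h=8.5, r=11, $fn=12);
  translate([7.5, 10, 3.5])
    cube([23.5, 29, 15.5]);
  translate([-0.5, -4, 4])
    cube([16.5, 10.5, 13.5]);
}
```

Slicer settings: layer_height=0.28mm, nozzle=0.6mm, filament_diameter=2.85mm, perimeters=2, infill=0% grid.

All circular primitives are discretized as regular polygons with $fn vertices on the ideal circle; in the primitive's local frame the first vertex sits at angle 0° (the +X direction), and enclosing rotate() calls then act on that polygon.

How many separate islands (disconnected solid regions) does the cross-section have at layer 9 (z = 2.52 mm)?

1

At z = 2.52 mm: the r=11 cylinder gives a regular 12-gon of circumradius 11 (constant along its height); the cube at (7.5, 10) is absent (z outside [3.5, 19]); the cube at (-0.5, -4) is not intersected at this z (z outside [4, 17.5]); Merging all regions: only the r=11 cylinder is present, so the union is just that shape — 1 connected region. Overall, the cross-section is a single solid region. Island count = 1.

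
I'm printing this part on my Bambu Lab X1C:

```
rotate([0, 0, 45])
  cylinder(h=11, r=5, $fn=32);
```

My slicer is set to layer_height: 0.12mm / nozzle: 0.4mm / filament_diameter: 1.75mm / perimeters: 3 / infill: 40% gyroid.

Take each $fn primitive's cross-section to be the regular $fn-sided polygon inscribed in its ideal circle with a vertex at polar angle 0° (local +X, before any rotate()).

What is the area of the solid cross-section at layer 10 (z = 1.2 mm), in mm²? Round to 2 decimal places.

78.04 mm²

At z = 1.2 mm: the r=5 cylinder gives a regular 32-gon of circumradius 5 (constant along its height) (area = (32/2)·5.000²·sin(360°/32) = 78.04 mm²); (rotated 45° about Z; rotation is an isometry so areas/perimeters/island counts are preserved). Overall, the cross-section is a single solid region. Net area = 78.04 mm².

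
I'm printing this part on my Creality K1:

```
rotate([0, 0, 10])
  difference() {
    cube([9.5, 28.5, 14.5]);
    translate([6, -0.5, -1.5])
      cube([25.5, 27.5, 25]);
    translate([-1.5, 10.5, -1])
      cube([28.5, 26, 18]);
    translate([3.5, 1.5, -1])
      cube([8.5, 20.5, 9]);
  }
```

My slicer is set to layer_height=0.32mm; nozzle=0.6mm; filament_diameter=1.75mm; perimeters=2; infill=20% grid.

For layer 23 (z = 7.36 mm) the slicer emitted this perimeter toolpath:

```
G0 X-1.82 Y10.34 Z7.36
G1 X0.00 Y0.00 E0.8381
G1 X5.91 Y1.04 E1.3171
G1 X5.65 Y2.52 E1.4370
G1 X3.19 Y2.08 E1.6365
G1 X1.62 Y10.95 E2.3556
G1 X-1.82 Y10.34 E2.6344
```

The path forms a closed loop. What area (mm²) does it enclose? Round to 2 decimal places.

Apply the shoelace formula to the sequence of (X, Y) vertices; enclosed area = 40.49 mm².

40.49 mm²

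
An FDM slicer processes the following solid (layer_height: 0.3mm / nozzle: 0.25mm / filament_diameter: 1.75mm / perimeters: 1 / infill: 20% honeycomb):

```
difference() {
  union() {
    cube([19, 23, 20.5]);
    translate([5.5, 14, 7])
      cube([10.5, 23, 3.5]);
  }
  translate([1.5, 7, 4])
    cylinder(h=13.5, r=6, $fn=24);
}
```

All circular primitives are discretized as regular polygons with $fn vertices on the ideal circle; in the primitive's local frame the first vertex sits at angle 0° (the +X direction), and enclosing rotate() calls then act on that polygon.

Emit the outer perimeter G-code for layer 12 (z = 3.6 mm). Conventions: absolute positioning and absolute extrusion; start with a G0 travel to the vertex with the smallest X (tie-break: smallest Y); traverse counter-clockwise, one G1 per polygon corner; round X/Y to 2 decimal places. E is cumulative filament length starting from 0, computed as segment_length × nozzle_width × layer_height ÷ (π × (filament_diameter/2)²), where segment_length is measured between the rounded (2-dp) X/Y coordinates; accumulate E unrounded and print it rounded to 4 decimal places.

G0 X0.00 Y0.00 Z3.60
G1 X19.00 Y0.00 E0.5924
G1 X19.00 Y23.00 E1.3096
G1 X0.00 Y23.00 E1.9021
G1 X0.00 Y0.00 E2.6192

At z = 3.6 mm: the 19×23 cube contributes its full rectangle; the cube at (5.5, 14) is not intersected at this z (z outside [7, 10.5]); Merging all regions: only the 19×23 cube is present, so the union is just that shape — 1 connected region; the cylinder at (1.5, 7) is absent (z outside [4, 17.5]); After the difference (first − rest): none of the subtracted shapes is present at this height, so that combined region is unchanged — 1 connected region. The outline is a single polygon with 4 vertices. Extrusion per mm of travel: 0.25 × 0.3 / (π × 0.875²) = 0.031181. Accumulating E over each segment gives final E = 2.6192.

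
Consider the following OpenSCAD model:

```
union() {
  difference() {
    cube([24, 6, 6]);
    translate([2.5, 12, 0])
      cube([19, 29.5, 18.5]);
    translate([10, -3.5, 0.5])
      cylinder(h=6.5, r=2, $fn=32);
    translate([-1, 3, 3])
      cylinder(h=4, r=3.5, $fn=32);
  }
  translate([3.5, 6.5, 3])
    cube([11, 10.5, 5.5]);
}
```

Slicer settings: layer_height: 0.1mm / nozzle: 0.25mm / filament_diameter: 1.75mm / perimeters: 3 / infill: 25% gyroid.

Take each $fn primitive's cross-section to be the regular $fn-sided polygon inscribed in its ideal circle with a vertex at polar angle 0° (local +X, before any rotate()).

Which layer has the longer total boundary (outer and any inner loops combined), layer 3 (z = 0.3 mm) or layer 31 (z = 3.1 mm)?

Layer 3 (z = 0.3): the cube is present — its section is the full 24×6 rectangle (perimeter 60.00 mm); the cube at (2.5, 12) is present — its section is the full 19×29.5 rectangle (perimeter 97.00 mm); the cylinder at (10, -3.5) is absent (z outside [0.5, 7]); the cylinder at (-1, 3) does not reach this height (z outside [3, 7]); Taking the first minus the rest: starting from the 24×6 cube, the 19×29.5 cube at (2.5, 12) misses the remaining region (no effect) — boundary = 60.00 mm; the cube at (3.5, 6.5) does not reach this height (z outside [3, 8.5]); Combining (union): only that combined region is present, so the union is just that shape — boundary = 60.00 mm. So its perimeter = 60.00 mm. Layer 31 (z = 3.1): the cube is present — its section is the full 24×6 rectangle (perimeter 60.00 mm); the 19×29.5 cube at (2.5, 12) contributes its full rectangle (perimeter 97.00 mm); the r=2 cylinder at (10, -3.5) contributes a regular 32-gon of circumradius 2 (perimeter = 2·32·2.000·sin(180°/32) = 12.55 mm); the r=3.5 cylinder at (-1, 3) contributes a regular 32-gon of circumradius 3.5 (perimeter = 2·32·3.500·sin(180°/32) = 21.96 mm); Subtracting the remaining from the first: starting from the 24×6 cube, the 19×29.5 cube at (2.5, 12) misses the remaining region (no effect); the r=2 cylinder at (10, -3.5) misses the remaining region (no effect); the r=3.5 cylinder at (-1, 3) partially overlaps it — only the 11.94 mm² overlap (of its 38.24 mm²) is removed, clipping the outline — boundary = 59.69 mm; the 11×10.5 cube at (3.5, 6.5) contributes its full rectangle (perimeter 43.00 mm); Merging all regions: the 2 present regions are separate (no shared area or edge), so areas and boundary lengths simply add and each stays a separate island — boundary = 102.69 mm. So its perimeter = 102.69 mm. Layer 31 is larger (102.69 vs 60.00 mm).

layer 31 (z = 3.1 mm)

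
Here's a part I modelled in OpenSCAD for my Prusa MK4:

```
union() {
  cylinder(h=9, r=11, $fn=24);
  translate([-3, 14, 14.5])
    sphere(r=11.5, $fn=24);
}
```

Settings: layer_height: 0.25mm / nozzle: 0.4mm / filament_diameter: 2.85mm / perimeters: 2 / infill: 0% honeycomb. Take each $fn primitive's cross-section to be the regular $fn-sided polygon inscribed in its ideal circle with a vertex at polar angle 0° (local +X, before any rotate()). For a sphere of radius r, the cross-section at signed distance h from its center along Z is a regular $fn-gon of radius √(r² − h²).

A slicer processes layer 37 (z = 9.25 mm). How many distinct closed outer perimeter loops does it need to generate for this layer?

At z = 9.25 mm: the cylinder is not intersected at this z (z outside [0, 9]); the sphere at (-3, 14): section is a regular 24-gon, circumradius = √(r²−h²) = √(11.5²−5.25²) = 10.232; Merging all regions: only the r=11.5 sphere at (-3, 14) is present, so the union is just that shape — 1 connected region. The result has 1 disconnected region.

1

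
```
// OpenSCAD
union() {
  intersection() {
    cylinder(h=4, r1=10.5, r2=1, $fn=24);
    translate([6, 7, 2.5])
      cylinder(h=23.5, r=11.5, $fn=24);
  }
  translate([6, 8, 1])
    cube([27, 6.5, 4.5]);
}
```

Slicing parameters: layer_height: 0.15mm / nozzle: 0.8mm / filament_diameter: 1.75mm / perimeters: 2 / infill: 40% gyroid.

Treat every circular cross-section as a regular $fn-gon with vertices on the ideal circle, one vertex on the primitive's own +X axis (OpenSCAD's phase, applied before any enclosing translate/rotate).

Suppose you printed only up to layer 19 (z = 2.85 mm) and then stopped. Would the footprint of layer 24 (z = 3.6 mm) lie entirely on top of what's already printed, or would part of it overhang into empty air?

Compare the two slices. At z = 2.85: the cone: at t=0.713 of its height the radius interpolates to r₁+(r₂−r₁)t = 3.731, giving a regular 24-gon of that circumradius (area = (24/2)·3.731²·sin(360°/24) = 43.24 mm²); the cylinder at (6, 7): section is a regular 24-gon, circumradius r=11.5 (area = (24/2)·11.500²·sin(360°/24) = 410.75 mm²); After intersecting: the r=11.5 cylinder at (6, 7) partially overlaps the cone; clipping to the common part keeps 36.10 mm² — area = 36.10 mm²; the cube at (6, 8) is present — its section is the full 27×6.5 rectangle (area 175.50 mm²); Merging all regions: the 2 present regions are separate (no shared area or edge), so areas and boundary lengths simply add and each stays a separate island — area = 211.60 mm². At z = 3.6: the cone: at t=0.900 of its height the radius interpolates to r₁+(r₂−r₁)t = 1.950, giving a regular 24-gon of that circumradius (area = (24/2)·1.950²·sin(360°/24) = 11.81 mm²); the r=11.5 cylinder at (6, 7) gives a regular 24-gon of circumradius 11.5 (constant along its height) (area = (24/2)·11.500²·sin(360°/24) = 410.75 mm²); Keeping only the common overlap: the cone lies inside the r=11.5 cylinder at (6, 7), so it is kept whole — area = 11.81 mm²; the cube at (6, 8) is present — its section is the full 27×6.5 rectangle (area 175.50 mm²); Merging all regions: the 2 present regions are separate (no shared area or edge), so areas and boundary lengths simply add and each stays a separate island — area = 187.31 mm². Checking containment: the cross-section at z = 3.6 is a subset of the cross-section at z = 2.85.

entirely on top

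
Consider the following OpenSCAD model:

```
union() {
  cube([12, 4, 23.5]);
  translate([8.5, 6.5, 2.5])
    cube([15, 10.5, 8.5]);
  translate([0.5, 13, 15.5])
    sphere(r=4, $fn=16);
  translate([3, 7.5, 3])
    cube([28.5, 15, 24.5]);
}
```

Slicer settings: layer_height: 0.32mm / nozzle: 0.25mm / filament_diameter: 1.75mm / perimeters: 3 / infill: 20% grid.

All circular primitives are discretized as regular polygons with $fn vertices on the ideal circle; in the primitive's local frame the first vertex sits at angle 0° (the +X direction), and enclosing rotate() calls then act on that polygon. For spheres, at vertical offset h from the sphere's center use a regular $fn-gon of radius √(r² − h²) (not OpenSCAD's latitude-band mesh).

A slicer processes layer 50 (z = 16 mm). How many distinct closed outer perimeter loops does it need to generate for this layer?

At z = 16 mm: the 12×4 cube contributes its full rectangle; the cube at (8.5, 6.5) is absent (z outside [2.5, 11]); the sphere at (0.5, 13): section is a regular 16-gon, circumradius = √(r²−h²) = √(4²−0.5²) = 3.969; the cube at (3, 7.5) (footprint 28.5×15) is included at this height; Taking the union: the regions partially overlap (shared area 5.96 mm²), so overlapping operands fuse into one piece — 2 connected regions. The result has 2 disconnected regions.

2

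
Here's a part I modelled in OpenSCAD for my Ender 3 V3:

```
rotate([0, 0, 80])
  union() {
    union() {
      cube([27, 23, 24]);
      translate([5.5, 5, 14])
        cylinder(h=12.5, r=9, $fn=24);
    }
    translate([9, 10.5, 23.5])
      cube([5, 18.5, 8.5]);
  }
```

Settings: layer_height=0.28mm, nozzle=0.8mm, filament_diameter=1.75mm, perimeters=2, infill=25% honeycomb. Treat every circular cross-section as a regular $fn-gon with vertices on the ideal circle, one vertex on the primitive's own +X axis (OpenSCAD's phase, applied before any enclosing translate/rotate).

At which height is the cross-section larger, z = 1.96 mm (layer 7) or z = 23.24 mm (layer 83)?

layer 83 (z = 23.24 mm)

Layer 7 (z = 1.96): the cube is present — its section is the full 27×23 rectangle (area 621.00 mm²); the cylinder at (5.5, 5) is absent (z outside [14, 26.5]); Merging all regions: only the 27×23 cube is present, so the union is just that shape — area = 621.00 mm²; the cube at (9, 10.5) does not reach this height (z outside [23.5, 32]); Merging all regions: only that combined region is present, so the union is just that shape — area = 621.00 mm²; (whole slice rotated 80° about Z — lengths, areas and connectivity unchanged). So its area = 621.00 mm². Layer 83 (z = 23.24): the 27×23 cube contributes its full rectangle (area 621.00 mm²); the r=9 cylinder at (5.5, 5) gives a regular 24-gon of circumradius 9 (constant along its height) (area = (24/2)·9.000²·sin(360°/24) = 251.57 mm²); Taking the union: the regions partially overlap — summed areas 872.57 mm² minus the doubly-counted overlap 178.61 mm² gives 693.96 mm² — area = 693.96 mm²; the cube at (9, 10.5) is absent (z outside [23.5, 32]); Taking the union: only the result so far is present, so the union is just that shape — area = 693.96 mm²; (whole slice rotated 80° about Z — lengths, areas and connectivity unchanged). So its area = 693.96 mm². Layer 83 is larger (693.96 vs 621.00 mm²).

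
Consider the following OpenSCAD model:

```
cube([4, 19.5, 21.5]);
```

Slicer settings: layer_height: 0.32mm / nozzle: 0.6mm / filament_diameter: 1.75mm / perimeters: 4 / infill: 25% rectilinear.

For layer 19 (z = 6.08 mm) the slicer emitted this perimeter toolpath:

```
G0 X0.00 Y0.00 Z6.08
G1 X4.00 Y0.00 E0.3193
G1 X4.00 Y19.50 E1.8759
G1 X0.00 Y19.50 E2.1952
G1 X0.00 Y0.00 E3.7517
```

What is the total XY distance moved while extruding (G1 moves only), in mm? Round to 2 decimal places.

47.00 mm

Sum the Euclidean lengths of each G1 segment: total = 47.00 mm.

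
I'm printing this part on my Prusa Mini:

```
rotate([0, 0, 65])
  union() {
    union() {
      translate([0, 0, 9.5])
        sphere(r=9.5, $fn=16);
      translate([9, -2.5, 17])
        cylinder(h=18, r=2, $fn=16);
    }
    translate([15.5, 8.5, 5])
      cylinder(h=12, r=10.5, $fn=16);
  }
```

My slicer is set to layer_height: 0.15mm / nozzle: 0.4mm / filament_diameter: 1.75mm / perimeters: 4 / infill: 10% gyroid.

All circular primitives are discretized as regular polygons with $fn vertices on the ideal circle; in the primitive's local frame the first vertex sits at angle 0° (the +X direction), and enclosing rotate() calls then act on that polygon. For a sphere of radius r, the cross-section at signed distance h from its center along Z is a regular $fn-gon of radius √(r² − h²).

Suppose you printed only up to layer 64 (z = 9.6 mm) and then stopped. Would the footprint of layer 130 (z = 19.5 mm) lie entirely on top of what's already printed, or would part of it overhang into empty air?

part overhangs

Compare the two slices. At z = 9.6: the r=9.5 sphere contributes a regular 16-gon of circumradius √(9.5²−0.1²) = 9.499 (area = (16/2)·9.499²·sin(360°/16) = 276.27 mm²); the cylinder at (9, -2.5) is absent (z outside [17, 35]); Taking the union: only the r=9.5 sphere is present, so the union is just that shape — area = 276.27 mm²; the r=10.5 cylinder at (15.5, 8.5) gives a regular 16-gon of circumradius 10.5 (constant along its height) (area = (16/2)·10.500²·sin(360°/16) = 337.53 mm²); Combining (union): the regions partially overlap — summed areas 613.79 mm² minus the doubly-counted overlap 12.17 mm² gives 601.62 mm² — area = 601.62 mm²; (whole slice rotated 65° about Z — lengths, areas and connectivity unchanged). At z = 19.5: the sphere is absent (|z−center|=10.000 > r=9.5); the r=2 cylinder at (9, -2.5) contributes a regular 16-gon of circumradius 2 (area = (16/2)·2.000²·sin(360°/16) = 12.25 mm²); Merging all regions: only the r=2 cylinder at (9, -2.5) is present, so the union is just that shape — area = 12.25 mm²; the cylinder at (15.5, 8.5) is not intersected at this z (z outside [5, 17]); Merging all regions: only that combined region is present, so the union is just that shape — area = 12.25 mm²; (whole slice rotated 65° about Z — lengths, areas and connectivity unchanged). Checking containment: at z = 19.5 the cross-section extends beyond the z = 9.6 cross-section by about 6.25 mm².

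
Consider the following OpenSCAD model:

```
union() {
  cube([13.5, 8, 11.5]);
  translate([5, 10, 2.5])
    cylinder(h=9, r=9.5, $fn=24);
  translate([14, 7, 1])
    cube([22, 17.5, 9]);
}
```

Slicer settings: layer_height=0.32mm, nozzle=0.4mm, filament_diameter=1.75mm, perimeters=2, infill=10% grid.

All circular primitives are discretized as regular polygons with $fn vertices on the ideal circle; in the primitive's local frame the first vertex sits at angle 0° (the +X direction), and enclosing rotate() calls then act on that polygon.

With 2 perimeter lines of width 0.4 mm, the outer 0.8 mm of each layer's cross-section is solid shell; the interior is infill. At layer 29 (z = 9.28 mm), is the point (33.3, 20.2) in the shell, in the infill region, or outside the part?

At z = 9.28 mm: the 13.5×8 cube contributes its full rectangle; the cylinder at (5, 10): section is a regular 24-gon, circumradius r=9.5; the cube at (14, 7) (footprint 22×17.5) is included at this height; Taking the union: the regions partially overlap (shared area 87.13 mm²), so overlapping operands fuse into one piece — 1 connected region. Overall, the cross-section is a single solid region. The nearest boundary edge runs (36.00, 24.50)→(36.00, 7.00); distance from the point to it = 2.70 mm. The point is inside the cross-section and 2.70 mm from the nearest boundary — more than the 0.8 mm shell width (2 × 0.4), so it's in the infill interior.

infill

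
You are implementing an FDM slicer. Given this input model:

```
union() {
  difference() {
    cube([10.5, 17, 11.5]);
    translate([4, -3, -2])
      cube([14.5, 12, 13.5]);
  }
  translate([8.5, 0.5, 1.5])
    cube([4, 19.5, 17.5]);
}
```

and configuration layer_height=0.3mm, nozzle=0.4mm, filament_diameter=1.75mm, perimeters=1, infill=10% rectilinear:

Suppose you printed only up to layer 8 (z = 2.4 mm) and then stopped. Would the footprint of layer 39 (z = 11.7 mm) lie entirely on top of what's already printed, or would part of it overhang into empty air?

Compare the two slices. At z = 2.4: the 10.5×17 cube contributes its full rectangle (area 178.50 mm²); the cube at (4, -3) (footprint 14.5×12) is included at this height (area 174.00 mm²); After the difference (first − rest): starting from the 10.5×17 cube (178.50 mm²), the 14.5×12 cube at (4, -3) partially overlaps it — only the 58.50 mm² overlap (of its 174.00 mm²) is removed, clipping the outline — area = 120.00 mm²; the 4×19.5 cube at (8.5, 0.5) contributes its full rectangle (area 78.00 mm²); Merging all regions: the regions partially overlap — summed areas 198.00 mm² minus the doubly-counted overlap 16.00 mm² gives 182.00 mm² — area = 182.00 mm². At z = 11.7: the cube does not reach this height (z outside [0, 11.5]); the cube at (4, -3) does not reach this height (z outside [-2, 11.5]); Subtracting the remaining from the first: the first operand is absent here, so nothing remains; the cube at (8.5, 0.5) is present — its section is the full 4×19.5 rectangle (area 78.00 mm²); Taking the union: only the 4×19.5 cube at (8.5, 0.5) is present, so the union is just that shape — area = 78.00 mm². Checking containment: the cross-section at z = 11.7 is a subset of the cross-section at z = 2.4.

entirely on top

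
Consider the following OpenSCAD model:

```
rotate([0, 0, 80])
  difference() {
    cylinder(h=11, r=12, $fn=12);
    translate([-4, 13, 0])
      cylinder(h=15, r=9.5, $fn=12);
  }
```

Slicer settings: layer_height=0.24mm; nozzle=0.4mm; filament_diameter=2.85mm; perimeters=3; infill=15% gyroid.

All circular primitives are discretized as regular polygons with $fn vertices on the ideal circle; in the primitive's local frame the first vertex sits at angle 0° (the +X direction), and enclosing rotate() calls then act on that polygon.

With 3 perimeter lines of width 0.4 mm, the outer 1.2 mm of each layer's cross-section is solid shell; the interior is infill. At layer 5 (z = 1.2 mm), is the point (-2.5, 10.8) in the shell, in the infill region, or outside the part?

At z = 1.2 mm: the r=12 cylinder contributes a regular 12-gon of circumradius 12; the cylinder at (-4, 13): section is a regular 12-gon, circumradius r=9.5; Subtracting the remaining from the first: starting from the r=12 cylinder, the r=9.5 cylinder at (-4, 13) partially overlaps it — only the 81.28 mm² overlap (of its 270.75 mm²) is removed, clipping the outline — 1 connected region; (whole slice rotated 80° about Z — lengths, areas and connectivity unchanged). Overall, the cross-section is a single solid region. Undo the 80° rotation: the query point maps to (10.202, 4.337) in the un-rotated model frame. The nearest boundary edge runs (10.39, 6.00)→(12.00, 0.00); distance from the point to it = 0.61 mm. The point is inside the cross-section, 0.61 mm from the nearest boundary — within the 1.2 mm shell band (3 × 0.4).

shell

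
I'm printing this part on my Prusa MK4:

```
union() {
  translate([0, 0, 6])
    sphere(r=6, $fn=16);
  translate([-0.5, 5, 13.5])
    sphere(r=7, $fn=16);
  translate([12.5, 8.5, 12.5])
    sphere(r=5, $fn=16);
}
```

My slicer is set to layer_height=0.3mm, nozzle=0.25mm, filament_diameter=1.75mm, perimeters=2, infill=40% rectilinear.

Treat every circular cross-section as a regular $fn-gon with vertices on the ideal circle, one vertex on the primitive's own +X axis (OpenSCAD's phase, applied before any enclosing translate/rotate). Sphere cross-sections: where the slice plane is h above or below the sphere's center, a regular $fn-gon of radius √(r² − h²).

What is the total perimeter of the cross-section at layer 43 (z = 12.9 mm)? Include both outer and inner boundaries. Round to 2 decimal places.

At z = 12.9 mm: the sphere is absent (|z−center|=6.900 > r=6); the r=7 sphere at (-0.5, 5) contributes a regular 16-gon of circumradius √(7²−0.6²) = 6.974 (perimeter = 2·16·6.974·sin(180°/16) = 43.54 mm); the r=5 sphere at (12.5, 8.5) slices to a regular 16-gon of circumradius 4.984 (√(r²−h²) with h=0.4 from center) (perimeter = 2·16·4.984·sin(180°/16) = 31.11 mm); Combining (union): the 2 present regions are separate (no shared area or edge), so areas and boundary lengths simply add and each stays a separate island — boundary = 74.65 mm. Overall, the cross-section has 2 separate islands. Total boundary length (outer) = 74.65 mm.

74.65 mm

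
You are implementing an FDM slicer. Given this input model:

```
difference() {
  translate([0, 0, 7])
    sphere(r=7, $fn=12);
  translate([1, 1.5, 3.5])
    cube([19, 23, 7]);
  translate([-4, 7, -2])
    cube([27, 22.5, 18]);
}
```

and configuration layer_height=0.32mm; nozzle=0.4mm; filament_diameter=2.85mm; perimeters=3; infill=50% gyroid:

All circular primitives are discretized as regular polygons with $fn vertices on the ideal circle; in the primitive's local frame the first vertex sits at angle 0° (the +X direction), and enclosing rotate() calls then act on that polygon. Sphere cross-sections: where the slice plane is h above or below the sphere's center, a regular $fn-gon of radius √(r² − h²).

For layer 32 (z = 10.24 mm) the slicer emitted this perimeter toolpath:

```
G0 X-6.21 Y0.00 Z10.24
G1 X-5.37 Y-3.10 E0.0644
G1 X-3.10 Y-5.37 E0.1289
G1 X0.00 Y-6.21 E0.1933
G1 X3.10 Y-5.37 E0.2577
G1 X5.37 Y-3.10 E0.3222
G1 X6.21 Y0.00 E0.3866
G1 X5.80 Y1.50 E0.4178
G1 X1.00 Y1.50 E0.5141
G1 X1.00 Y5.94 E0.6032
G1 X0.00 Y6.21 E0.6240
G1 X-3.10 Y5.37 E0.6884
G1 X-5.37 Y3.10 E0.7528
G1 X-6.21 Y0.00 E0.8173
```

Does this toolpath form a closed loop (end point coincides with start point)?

yes

Start point (G0): (-6.21, 0.00). End point (last G1): the path returns to the start — closed.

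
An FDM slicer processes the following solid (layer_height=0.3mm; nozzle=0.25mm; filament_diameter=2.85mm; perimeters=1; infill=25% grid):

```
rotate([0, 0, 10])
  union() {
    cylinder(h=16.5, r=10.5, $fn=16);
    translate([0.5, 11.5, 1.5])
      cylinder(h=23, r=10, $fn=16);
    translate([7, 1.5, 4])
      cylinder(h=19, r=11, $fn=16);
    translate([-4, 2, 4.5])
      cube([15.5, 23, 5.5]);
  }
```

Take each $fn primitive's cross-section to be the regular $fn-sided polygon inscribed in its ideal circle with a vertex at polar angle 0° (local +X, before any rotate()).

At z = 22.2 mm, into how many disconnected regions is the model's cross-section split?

At z = 22.2 mm: the cylinder is not intersected at this z (z outside [0, 16.5]); the cylinder at (0.5, 11.5): section is a regular 16-gon, circumradius r=10; the cylinder at (7, 1.5): section is a regular 16-gon, circumradius r=11; the cube at (-4, 2) is not intersected at this z (z outside [4.5, 10]); Merging all regions: the regions partially overlap (shared area 104.43 mm²), so overlapping operands fuse into one piece — 1 connected region; (rotated 10° about Z; rotation is an isometry so areas/perimeters/island counts are preserved). The result has 1 disconnected region.

1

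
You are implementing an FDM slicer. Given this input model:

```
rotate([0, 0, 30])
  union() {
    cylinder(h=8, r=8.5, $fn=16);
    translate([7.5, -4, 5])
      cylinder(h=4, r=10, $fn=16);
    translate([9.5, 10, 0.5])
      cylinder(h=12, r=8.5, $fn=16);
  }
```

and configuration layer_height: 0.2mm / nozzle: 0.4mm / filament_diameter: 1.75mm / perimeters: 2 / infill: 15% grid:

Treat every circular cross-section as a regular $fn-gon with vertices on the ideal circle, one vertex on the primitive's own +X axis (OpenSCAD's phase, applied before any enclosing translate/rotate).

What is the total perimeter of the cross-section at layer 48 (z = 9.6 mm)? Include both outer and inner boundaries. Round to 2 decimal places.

53.06 mm

At z = 9.6 mm: the cylinder is absent (z outside [0, 8]); the cylinder at (7.5, -4) does not reach this height (z outside [5, 9]); the r=8.5 cylinder at (9.5, 10) contributes a regular 16-gon of circumradius 8.5 (perimeter = 2·16·8.500·sin(180°/16) = 53.06 mm); Merging all regions: only the r=8.5 cylinder at (9.5, 10) is present, so the union is just that shape — boundary = 53.06 mm; (whole slice rotated 30° about Z — lengths, areas and connectivity unchanged). Overall, the cross-section is a single solid region. Total boundary length (outer) = 53.06 mm.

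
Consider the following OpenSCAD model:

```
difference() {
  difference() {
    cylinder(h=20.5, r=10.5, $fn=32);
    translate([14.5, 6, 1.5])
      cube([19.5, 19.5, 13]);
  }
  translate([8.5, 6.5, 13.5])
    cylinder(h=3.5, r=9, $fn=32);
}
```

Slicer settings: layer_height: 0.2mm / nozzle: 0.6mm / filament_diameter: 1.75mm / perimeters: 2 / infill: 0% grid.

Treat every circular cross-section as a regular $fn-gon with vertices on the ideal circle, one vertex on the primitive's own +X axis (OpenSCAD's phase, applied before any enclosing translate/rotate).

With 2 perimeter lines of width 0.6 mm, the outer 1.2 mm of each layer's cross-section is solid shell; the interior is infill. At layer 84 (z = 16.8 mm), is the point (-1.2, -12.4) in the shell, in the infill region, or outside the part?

outside

At z = 16.8 mm: the r=10.5 cylinder gives a regular 32-gon of circumradius 10.5 (constant along its height); the cube at (14.5, 6) is not intersected at this z (z outside [1.5, 14.5]); Taking the first minus the rest: none of the subtracted shapes is present at this height, so the r=10.5 cylinder is unchanged — 1 connected region; the cylinder at (8.5, 6.5): section is a regular 32-gon, circumradius r=9; After the difference (first − rest): starting from the result so far, the r=9 cylinder at (8.5, 6.5) partially overlaps it — only the 99.20 mm² overlap (of its 252.84 mm²) is removed, clipping the outline — 1 connected region. Overall, the cross-section is a single solid region. The nearest boundary edge runs (-0.00, -10.50)→(-2.05, -10.30); distance from the point to it = 2.01 mm. The point is not inside any of the regions above, so it lies outside the cross-section (2.01 mm from the nearest boundary).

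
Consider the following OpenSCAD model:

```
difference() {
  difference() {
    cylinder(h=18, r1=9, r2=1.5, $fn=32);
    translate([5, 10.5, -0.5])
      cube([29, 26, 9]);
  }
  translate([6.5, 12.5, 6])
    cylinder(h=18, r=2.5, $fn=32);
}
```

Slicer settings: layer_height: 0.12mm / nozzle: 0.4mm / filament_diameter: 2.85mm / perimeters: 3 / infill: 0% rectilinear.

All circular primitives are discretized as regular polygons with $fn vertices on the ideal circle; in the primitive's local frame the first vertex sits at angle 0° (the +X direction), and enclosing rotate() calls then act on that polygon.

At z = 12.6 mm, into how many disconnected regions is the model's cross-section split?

At z = 12.6 mm: the cone contributes a regular 32-gon of circumradius 3.750 (interpolated between r1=9 and r2=1.5 at t=0.700); the cube at (5, 10.5) is absent (z outside [-0.5, 8.5]); After the difference (first − rest): none of the subtracted shapes is present at this height, so the cone is unchanged — 1 connected region; the r=2.5 cylinder at (6.5, 12.5) gives a regular 32-gon of circumradius 2.5 (constant along its height); Subtracting the remaining from the first: starting from that combined region, the r=2.5 cylinder at (6.5, 12.5) misses the remaining region (no effect) — 1 connected region. The result has 1 disconnected region.

1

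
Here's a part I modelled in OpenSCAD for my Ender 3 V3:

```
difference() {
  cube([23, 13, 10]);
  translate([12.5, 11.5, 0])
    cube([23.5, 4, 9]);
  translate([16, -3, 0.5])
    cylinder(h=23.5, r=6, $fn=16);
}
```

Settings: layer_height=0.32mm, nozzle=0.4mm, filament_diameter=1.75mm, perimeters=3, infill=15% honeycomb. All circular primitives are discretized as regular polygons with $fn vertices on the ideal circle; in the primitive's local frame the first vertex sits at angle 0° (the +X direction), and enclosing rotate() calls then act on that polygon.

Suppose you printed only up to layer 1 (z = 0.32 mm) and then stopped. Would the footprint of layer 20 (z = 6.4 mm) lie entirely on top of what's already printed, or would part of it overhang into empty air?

entirely on top

Compare the two slices. At z = 0.32: the cube (footprint 23×13) is included at this height (area 299.00 mm²); the 23.5×4 cube at (12.5, 11.5) contributes its full rectangle (area 94.00 mm²); the cylinder at (16, -3) is not intersected at this z (z outside [0.5, 24]); Taking the first minus the rest: starting from the 23×13 cube (299.00 mm²), the 23.5×4 cube at (12.5, 11.5) partially overlaps it — only the 15.75 mm² overlap (of its 94.00 mm²) is removed, clipping the outline — area = 283.25 mm². At z = 6.4: the 23×13 cube contributes its full rectangle (area 299.00 mm²); the cube at (12.5, 11.5) is present — its section is the full 23.5×4 rectangle (area 94.00 mm²); the r=6 cylinder at (16, -3) contributes a regular 16-gon of circumradius 6 (area = (16/2)·6.000²·sin(360°/16) = 110.21 mm²); Taking the first minus the rest: starting from the 23×13 cube (299.00 mm²), the 23.5×4 cube at (12.5, 11.5) partially overlaps it — only the 15.75 mm² overlap (of its 94.00 mm²) is removed, clipping the outline; the r=6 cylinder at (16, -3) partially overlaps it — only the 21.13 mm² overlap (of its 110.21 mm²) is removed, clipping the outline — area = 262.12 mm². Checking containment: the cross-section at z = 6.4 is a subset of the cross-section at z = 0.32.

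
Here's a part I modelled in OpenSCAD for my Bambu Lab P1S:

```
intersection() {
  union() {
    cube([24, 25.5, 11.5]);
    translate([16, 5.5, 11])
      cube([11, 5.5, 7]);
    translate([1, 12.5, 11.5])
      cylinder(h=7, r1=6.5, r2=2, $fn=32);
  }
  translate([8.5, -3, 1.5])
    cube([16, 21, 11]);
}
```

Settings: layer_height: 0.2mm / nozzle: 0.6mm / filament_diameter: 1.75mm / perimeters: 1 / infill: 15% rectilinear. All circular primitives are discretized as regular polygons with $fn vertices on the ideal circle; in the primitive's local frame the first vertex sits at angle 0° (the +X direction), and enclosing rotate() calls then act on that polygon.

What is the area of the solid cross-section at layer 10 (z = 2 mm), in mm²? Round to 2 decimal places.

At z = 2 mm: the cube is present — its section is the full 24×25.5 rectangle (area 612.00 mm²); the cube at (16, 5.5) is absent (z outside [11, 18]); the cone at (1, 12.5) does not reach this height (z outside [11.5, 18.5]); Taking the union: only the 24×25.5 cube is present, so the union is just that shape — area = 612.00 mm²; the cube at (8.5, -3) is present — its section is the full 16×21 rectangle (area 336.00 mm²); Keeping only the common overlap: the 16×21 cube at (8.5, -3) partially overlaps that combined region; clipping to the common part keeps 279.00 mm² — area = 279.00 mm². Overall, the cross-section is a single solid region. Net area = 279.00 mm².

279.00 mm²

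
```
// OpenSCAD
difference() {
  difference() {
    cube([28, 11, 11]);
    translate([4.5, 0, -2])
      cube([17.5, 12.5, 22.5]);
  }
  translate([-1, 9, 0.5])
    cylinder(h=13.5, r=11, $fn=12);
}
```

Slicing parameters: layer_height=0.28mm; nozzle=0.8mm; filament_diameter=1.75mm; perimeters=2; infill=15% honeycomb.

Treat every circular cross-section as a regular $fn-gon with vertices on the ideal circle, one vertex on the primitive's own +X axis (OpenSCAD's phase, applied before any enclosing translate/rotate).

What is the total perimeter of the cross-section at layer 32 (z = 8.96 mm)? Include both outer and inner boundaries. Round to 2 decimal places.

34.00 mm

At z = 8.96 mm: the cube is present — its section is the full 28×11 rectangle (perimeter 78.00 mm); the 17.5×12.5 cube at (4.5, 0) contributes its full rectangle (perimeter 60.00 mm); After the difference (first − rest): starting from the 28×11 cube, the 17.5×12.5 cube at (4.5, 0) partially overlaps it — only the 192.50 mm² overlap (of its 218.75 mm²) is removed, clipping the outline — boundary = 65.00 mm; the r=11 cylinder at (-1, 9) contributes a regular 12-gon of circumradius 11 (perimeter = 2·12·11.000·sin(180°/12) = 68.33 mm); Taking the first minus the rest: starting from that combined region, the r=11 cylinder at (-1, 9) partially overlaps it — only the 49.50 mm² overlap (of its 363.00 mm²) is removed, clipping the outline — boundary = 34.00 mm. Overall, the cross-section is a single solid region. Total boundary length (outer) = 34.00 mm.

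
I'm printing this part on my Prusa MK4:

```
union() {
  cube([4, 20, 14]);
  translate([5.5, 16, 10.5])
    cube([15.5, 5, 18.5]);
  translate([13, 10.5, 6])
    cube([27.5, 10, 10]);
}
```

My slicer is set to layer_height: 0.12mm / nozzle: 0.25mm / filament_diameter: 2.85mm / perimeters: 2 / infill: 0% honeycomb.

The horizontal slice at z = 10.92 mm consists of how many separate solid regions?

2

At z = 10.92 mm: the cube (footprint 4×20) is included at this height; the cube at (5.5, 16) (footprint 15.5×5) is included at this height; the cube at (13, 10.5) (footprint 27.5×10) is included at this height; Merging all regions: the regions partially overlap (shared area 36.00 mm²), so overlapping operands fuse into one piece — 2 connected regions. The result has 2 disconnected regions.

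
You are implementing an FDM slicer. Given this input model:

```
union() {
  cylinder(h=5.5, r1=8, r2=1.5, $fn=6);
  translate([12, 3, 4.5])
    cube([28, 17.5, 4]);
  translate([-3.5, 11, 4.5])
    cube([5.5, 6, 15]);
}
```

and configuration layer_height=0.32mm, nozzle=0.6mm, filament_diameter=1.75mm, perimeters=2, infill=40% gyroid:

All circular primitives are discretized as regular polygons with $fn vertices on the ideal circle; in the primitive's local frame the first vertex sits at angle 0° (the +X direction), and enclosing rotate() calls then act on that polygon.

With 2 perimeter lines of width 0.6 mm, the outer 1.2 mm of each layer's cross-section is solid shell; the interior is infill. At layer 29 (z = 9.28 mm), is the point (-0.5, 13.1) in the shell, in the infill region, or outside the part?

At z = 9.28 mm: the cone does not reach this height (z outside [0, 5.5]); the cube at (12, 3) is not intersected at this z (z outside [4.5, 8.5]); the cube at (-3.5, 11) (footprint 5.5×6) is included at this height; Taking the union: only the 5.5×6 cube at (-3.5, 11) is present, so the union is just that shape — 1 connected region. Overall, the cross-section is a single solid region. The nearest boundary edge runs (-3.50, 11.00)→(2.00, 11.00); distance from the point to it = 2.10 mm. The point is inside the cross-section and 2.10 mm from the nearest boundary — more than the 1.2 mm shell width (2 × 0.6), so it's in the infill interior.

infill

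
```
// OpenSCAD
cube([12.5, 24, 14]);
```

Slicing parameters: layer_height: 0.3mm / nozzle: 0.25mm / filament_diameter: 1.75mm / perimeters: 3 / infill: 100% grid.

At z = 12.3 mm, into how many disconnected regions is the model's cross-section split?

At z = 12.3 mm: the cube (footprint 12.5×24) is included at this height. The result has 1 disconnected region.

1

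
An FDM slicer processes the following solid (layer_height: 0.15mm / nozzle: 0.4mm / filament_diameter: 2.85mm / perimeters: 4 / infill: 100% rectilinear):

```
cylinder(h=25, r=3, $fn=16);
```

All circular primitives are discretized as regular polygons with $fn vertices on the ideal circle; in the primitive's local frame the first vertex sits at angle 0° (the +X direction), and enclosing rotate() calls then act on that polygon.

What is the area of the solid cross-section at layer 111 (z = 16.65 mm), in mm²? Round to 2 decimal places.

At z = 16.65 mm: the r=3 cylinder gives a regular 16-gon of circumradius 3 (constant along its height) (area = (16/2)·3.000²·sin(360°/16) = 27.55 mm²). Overall, the cross-section is a single solid region. Net area = 27.55 mm².

27.55 mm²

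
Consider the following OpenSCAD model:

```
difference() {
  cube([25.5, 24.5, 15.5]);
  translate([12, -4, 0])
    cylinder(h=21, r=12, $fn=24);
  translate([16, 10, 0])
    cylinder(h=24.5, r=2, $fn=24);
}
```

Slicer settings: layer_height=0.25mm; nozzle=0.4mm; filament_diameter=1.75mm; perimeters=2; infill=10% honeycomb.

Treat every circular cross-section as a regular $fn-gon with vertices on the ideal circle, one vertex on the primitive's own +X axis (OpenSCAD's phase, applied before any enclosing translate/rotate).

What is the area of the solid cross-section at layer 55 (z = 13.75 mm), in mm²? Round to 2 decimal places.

482.37 mm²

At z = 13.75 mm: the 25.5×24.5 cube contributes its full rectangle (area 624.75 mm²); the r=12 cylinder at (12, -4) contributes a regular 24-gon of circumradius 12 (area = (24/2)·12.000²·sin(360°/24) = 447.24 mm²); the r=2 cylinder at (16, 10) contributes a regular 24-gon of circumradius 2 (area = (24/2)·2.000²·sin(360°/24) = 12.42 mm²); After the difference (first − rest): starting from the 25.5×24.5 cube (624.75 mm²), the r=12 cylinder at (12, -4) partially overlaps it — only the 129.95 mm² overlap (of its 447.24 mm²) is removed, clipping the outline; the r=2 cylinder at (16, 10) lies wholly inside it (removes its full 12.42 mm² and its 12.53 mm outline becomes a hole wall) — area = 482.37 mm². Overall, the cross-section is one region with 1 hole. Net area = 482.37 mm².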